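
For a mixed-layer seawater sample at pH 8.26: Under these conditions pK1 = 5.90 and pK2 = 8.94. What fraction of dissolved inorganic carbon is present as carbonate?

α₂ = 1 / (1 + [H⁺]/K2 + [H⁺]²/(K1K2)) = 1 / (1 + 10^+0.68 + 10^-1.68)
   = 1 / (1 + 4.7863 + 0.020893) = 1/5.8072 = 0.1722

α₂ = 0.172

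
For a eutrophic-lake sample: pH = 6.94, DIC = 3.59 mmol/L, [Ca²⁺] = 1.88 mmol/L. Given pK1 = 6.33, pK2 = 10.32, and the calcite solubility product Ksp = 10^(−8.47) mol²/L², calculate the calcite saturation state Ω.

α₂ = 1 / (1 + [H⁺]/K2 + [H⁺]²/(K1K2)) = 1 / (1 + 10^+3.38 + 10^+2.77)
   = 1 / (1 + 2398.8 + 588.84) = 1/2988.7 = 0.0003346
[CO3²⁻] = α₂ × DIC = 0.0003346 × 3.59 = 0.001201 mmol/L = 1.201 μmol/L
Ksp = 10^(−8.47) = 3.388×10^-9
Ω = [Ca²⁺][CO3²⁻]/Ksp = (1.88×10^-3)(1.201×10^-6) / 3.388×10^-9 = 0.666

Ω = 0.666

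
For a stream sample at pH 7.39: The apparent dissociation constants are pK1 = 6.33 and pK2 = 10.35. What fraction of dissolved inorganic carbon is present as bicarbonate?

α₁ = 1 / (1 + [H⁺]/K1 + K2/[H⁺]) = 1 / (1 + 10^-1.06 + 10^-2.96)
   = 1 / (1 + 0.087096 + 0.0010965) = 1/1.0882 = 0.9190

α₁ = 0.919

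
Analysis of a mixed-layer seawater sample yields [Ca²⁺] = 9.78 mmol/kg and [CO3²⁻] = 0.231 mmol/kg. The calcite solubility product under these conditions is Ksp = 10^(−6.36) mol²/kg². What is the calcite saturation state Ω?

Ksp = 10^(−6.36) = 4.365×10^-7
Ω = [Ca²⁺][CO3²⁻]/Ksp = (9.78×10^-3)(0.231×10^-3) / 4.365×10^-7 = 5.18

Ω = 5.18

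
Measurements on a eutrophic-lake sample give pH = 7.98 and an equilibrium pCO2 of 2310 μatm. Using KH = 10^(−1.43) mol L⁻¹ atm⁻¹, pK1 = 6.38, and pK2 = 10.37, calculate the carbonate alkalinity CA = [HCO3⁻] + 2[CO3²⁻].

CA = 3.44 mmol/L

[CO2*] = KH · pCO2 = 10^(−1.43) × 2310×10^-6 = 8.582×10^-5 mol/L
α₀ = 1/(1 + K1/[H⁺] + K1K2/[H⁺]²) = 1/(1 + 10^+1.60 + 10^-0.79) = 0.02441
DIC = [CO2*]/α₀ = 8.582×10^-5 / 0.02441 = 3.516 mmol/L
CA = (α₁ + 2α₂)·DIC = (0.9716 + 2×0.003958) × 3.516 = 3.44 mmol/L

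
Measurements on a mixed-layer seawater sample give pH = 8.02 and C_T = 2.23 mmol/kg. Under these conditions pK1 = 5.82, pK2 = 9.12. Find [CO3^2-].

[CO3²⁻] = 0.163 mmol/kg

α₂ = 1 / (1 + [H⁺]/K2 + [H⁺]²/(K1K2)) = 1 / (1 + 10^+1.10 + 10^-1.10)
   = 1 / (1 + 12.589 + 0.079433) = 1/13.669 = 0.07316
[CO3²⁻] = α₂ × DIC = 0.07316 × 2.23 = 0.163 mmol/kg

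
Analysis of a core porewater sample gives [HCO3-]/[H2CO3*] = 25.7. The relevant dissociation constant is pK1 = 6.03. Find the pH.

pH = 7.44

From K1 = [H⁺][HCO3-]/[H2CO3*]:  pH = pK1 + log₁₀([HCO3-]/[H2CO3*])
log₁₀(25.7) = +1.410
pH = 6.03 + (+1.410) = 7.44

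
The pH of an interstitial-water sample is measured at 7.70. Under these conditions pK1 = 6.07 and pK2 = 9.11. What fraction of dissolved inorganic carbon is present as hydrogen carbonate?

α₁ = 1 / (1 + [H⁺]/K1 + K2/[H⁺]) = 1 / (1 + 10^-1.63 + 10^-1.41)
   = 1 / (1 + 0.023442 + 0.038905) = 1/1.0623 = 0.9413

α₁ = 0.941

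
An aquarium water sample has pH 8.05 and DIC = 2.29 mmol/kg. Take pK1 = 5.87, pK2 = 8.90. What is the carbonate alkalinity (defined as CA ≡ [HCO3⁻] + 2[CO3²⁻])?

CA = 2.56 mmol/kg

CA = [HCO3⁻] + 2[CO3²⁻] = (α₁ + 2α₂)·DIC
At pH 8.05: [H⁺]/K1 = 10^-2.18 = 0.0066069, K2/[H⁺] = 10^-0.85 = 0.14125
α₁ = 1/(1 + 0.0066069 + 0.14125) = 1/1.1479 = 0.8712; α₂ = α₁·K2/[H⁺] = 0.1231
α₁ + 2α₂ = 1.1173
CA = 1.1173 × 2.29 = 2.56 mmol/kg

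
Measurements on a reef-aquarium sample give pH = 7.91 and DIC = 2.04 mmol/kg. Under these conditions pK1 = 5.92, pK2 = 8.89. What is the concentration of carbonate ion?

[CO3²⁻] = 0.192 mmol/kg

α₂ = 1 / (1 + [H⁺]/K2 + [H⁺]²/(K1K2)) = 1 / (1 + 10^+0.98 + 10^-1.01)
   = 1 / (1 + 9.5499 + 0.097724) = 1/10.648 = 0.09392
[CO3²⁻] = α₂ × DIC = 0.09392 × 2.04 = 0.192 mmol/kg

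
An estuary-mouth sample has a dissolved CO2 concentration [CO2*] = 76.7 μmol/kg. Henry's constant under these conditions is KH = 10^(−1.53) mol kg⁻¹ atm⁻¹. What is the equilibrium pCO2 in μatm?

KH = 10^(−1.53) = 2.951×10^-2 mol kg⁻¹ atm⁻¹
pCO2 = [CO2*]/KH = 76.7×10^-6 / 2.951×10^-2 = 2.60×10^-3 atm = 2600 μatm

pCO2 = 2600 μatm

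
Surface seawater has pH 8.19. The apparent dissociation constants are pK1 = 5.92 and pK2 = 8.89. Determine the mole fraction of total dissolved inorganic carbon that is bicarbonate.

α₁ = 1 / (1 + [H⁺]/K1 + K2/[H⁺]) = 1 / (1 + 10^-2.27 + 10^-0.70)
   = 1 / (1 + 0.0053703 + 0.19953) = 1/1.2049 = 0.8299

α₁ = 0.830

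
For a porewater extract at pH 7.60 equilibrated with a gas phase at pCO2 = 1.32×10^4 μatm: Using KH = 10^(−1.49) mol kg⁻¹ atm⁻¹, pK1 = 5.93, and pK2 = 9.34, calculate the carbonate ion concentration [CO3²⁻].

[CO3²⁻] = 0.364 mmol/kg

[CO2*] = KH · pCO2 = 10^(−1.49) × 1.32×10^4×10^-6 = 4.271×10^-4 mol/kg
α₀ = 1/(1 + K1/[H⁺] + K1K2/[H⁺]²) = 1/(1 + 10^+1.67 + 10^-0.07) = 0.02057
DIC = [CO2*]/α₀ = 4.271×10^-4 / 0.02057 = 20.77 mmol/kg
[CO3²⁻] = α₂·DIC; α₂ = 0.01750, so [CO3²⁻] = 0.01750 × 20.77 = 0.364 mmol/kg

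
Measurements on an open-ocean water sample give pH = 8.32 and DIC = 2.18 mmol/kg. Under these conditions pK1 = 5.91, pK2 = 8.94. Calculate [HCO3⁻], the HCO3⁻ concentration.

[HCO3⁻] = 1.75 mmol/kg

α₁ = 1 / (1 + [H⁺]/K1 + K2/[H⁺]) = 1 / (1 + 10^-2.41 + 10^-0.62)
   = 1 / (1 + 0.0038905 + 0.23988) = 1/1.2438 = 0.8040
[HCO3⁻] = α₁ × DIC = 0.8040 × 2.18 = 1.75 mmol/kg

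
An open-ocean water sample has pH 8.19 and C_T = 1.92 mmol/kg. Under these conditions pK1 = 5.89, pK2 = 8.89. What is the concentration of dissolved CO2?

[CO2*] = 7.99 μmol/kg

α₀ = 1 / (1 + K1/[H⁺] + K1K2/[H⁺]²) = 1 / (1 + 10^+2.30 + 10^+1.60)
   = 1 / (1 + 199.53 + 39.811) = 1/240.34 = 0.004161
[CO2*] = α₀ × DIC = 0.004161 × 1.92 = 0.00799 mmol/kg = 7.99 μmol/kg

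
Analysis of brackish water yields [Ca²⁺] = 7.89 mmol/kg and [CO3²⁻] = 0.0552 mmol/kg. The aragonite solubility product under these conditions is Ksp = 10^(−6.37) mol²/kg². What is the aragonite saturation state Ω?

Ω = 1.02

Ksp = 10^(−6.37) = 4.266×10^-7
Ω = [Ca²⁺][CO3²⁻]/Ksp = (7.89×10^-3)(0.0552×10^-3) / 4.266×10^-7 = 1.02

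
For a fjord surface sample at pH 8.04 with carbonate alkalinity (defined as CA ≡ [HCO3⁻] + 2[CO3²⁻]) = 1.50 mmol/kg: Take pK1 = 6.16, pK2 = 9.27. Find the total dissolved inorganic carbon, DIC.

DIC = 1.44 mmol/kg

CA = [HCO3⁻] + 2[CO3²⁻] = (α₁ + 2α₂)·DIC
At pH 8.04: [H⁺]/K1 = 10^-1.88 = 0.013183, K2/[H⁺] = 10^-1.23 = 0.058884
α₁ = 1/(1 + 0.013183 + 0.058884) = 1/1.0721 = 0.9328; α₂ = α₁·K2/[H⁺] = 0.05493
α₁ + 2α₂ = 1.0426
DIC = CA / (α₁ + 2α₂) = 1.50 / 1.0426 = 1.44 mmol/kg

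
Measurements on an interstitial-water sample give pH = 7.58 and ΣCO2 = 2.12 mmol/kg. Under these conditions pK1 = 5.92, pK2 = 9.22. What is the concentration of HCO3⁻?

[HCO3⁻] = 2.03 mmol/kg

α₁ = 1 / (1 + [H⁺]/K1 + K2/[H⁺]) = 1 / (1 + 10^-1.66 + 10^-1.64)
   = 1 / (1 + 0.021878 + 0.022909) = 1/1.0448 = 0.9571
[HCO3⁻] = α₁ × DIC = 0.9571 × 2.12 = 2.03 mmol/kg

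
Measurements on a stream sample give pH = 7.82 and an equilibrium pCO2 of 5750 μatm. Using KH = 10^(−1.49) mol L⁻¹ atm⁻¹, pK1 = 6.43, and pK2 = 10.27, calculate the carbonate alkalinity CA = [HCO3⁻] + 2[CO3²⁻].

CA = 4.60 mmol/L

[CO2*] = KH · pCO2 = 10^(−1.49) × 5750×10^-6 = 1.861×10^-4 mol/L
α₀ = 1/(1 + K1/[H⁺] + K1K2/[H⁺]²) = 1/(1 + 10^+1.39 + 10^-1.06) = 0.03901
DIC = [CO2*]/α₀ = 1.861×10^-4 / 0.03901 = 4.770 mmol/L
CA = (α₁ + 2α₂)·DIC = (0.9576 + 2×0.003398) × 4.770 = 4.60 mmol/L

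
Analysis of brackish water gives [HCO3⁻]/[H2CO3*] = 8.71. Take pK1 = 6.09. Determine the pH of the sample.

pH = 7.03

From K1 = [H⁺][HCO3⁻]/[H2CO3*]:  pH = pK1 + log₁₀([HCO3⁻]/[H2CO3*])
log₁₀(8.71) = +0.940
pH = 6.09 + (+0.940) = 7.03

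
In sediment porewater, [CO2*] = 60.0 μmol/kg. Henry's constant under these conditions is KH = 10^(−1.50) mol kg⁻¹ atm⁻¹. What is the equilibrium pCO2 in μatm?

pCO2 = 1900 μatm

KH = 10^(−1.50) = 3.162×10^-2 mol kg⁻¹ atm⁻¹
pCO2 = [CO2*]/KH = 60.0×10^-6 / 3.162×10^-2 = 1.90×10^-3 atm = 1900 μatm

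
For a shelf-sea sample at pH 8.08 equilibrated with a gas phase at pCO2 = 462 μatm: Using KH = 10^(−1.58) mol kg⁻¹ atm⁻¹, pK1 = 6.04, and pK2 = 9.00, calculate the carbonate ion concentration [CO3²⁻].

[CO2*] = KH · pCO2 = 10^(−1.58) × 462×10^-6 = 1.215×10^-5 mol/kg
α₀ = 1/(1 + K1/[H⁺] + K1K2/[H⁺]²) = 1/(1 + 10^+2.04 + 10^+1.12) = 0.008076
DIC = [CO2*]/α₀ = 1.215×10^-5 / 0.008076 = 1.505 mmol/kg
[CO3²⁻] = α₂·DIC; α₂ = 0.1065, so [CO3²⁻] = 0.1065 × 1.505 = 0.160 mmol/kg

[CO3²⁻] = 0.160 mmol/kg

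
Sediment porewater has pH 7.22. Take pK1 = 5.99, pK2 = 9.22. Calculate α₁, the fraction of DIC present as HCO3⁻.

α₁ = 1 / (1 + [H⁺]/K1 + K2/[H⁺]) = 1 / (1 + 10^-1.23 + 10^-2.00)
   = 1 / (1 + 0.058884 + 0.010000) = 1/1.0689 = 0.9356

α₁ = 0.936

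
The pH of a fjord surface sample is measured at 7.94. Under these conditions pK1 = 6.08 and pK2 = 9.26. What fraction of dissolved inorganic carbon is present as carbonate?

α₂ = 1 / (1 + [H⁺]/K2 + [H⁺]²/(K1K2)) = 1 / (1 + 10^+1.32 + 10^-0.54)
   = 1 / (1 + 20.893 + 0.28840) = 1/22.181 = 0.04508

α₂ = 0.0451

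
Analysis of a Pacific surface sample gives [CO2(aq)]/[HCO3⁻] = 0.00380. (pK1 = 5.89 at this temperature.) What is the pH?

pH = 8.31

From K1 = [H⁺][HCO3⁻]/[CO2(aq)]:  pH = pK1 − log₁₀([CO2(aq)]/[HCO3⁻])
log₁₀(0.00380) = -2.420
pH = 5.89 − (-2.420) = 8.31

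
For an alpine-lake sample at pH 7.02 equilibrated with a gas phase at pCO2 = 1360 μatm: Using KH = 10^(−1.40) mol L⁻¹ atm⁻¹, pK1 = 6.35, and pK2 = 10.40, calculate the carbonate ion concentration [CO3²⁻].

[CO2*] = KH · pCO2 = 10^(−1.40) × 1360×10^-6 = 5.414×10^-5 mol/L
α₀ = 1/(1 + K1/[H⁺] + K1K2/[H⁺]²) = 1/(1 + 10^+0.67 + 10^-2.71) = 0.1761
DIC = [CO2*]/α₀ = 5.414×10^-5 / 0.1761 = 0.3075 mmol/L
[CO3²⁻] = α₂·DIC; α₂ = 0.0003433, so [CO3²⁻] = 0.0003433 × 0.3075 = 0.000106 mmol/L = 0.106 μmol/L

[CO3²⁻] = 0.106 μmol/L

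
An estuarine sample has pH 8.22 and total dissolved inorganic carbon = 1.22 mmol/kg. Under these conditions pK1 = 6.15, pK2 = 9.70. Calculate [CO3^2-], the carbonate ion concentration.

[CO3²⁻] = 0.0388 mmol/kg

α₂ = 1 / (1 + [H⁺]/K2 + [H⁺]²/(K1K2)) = 1 / (1 + 10^+1.48 + 10^-0.59)
   = 1 / (1 + 30.200 + 0.25704) = 1/31.457 = 0.03179
[CO3²⁻] = α₂ × DIC = 0.03179 × 1.22 = 0.0388 mmol/kg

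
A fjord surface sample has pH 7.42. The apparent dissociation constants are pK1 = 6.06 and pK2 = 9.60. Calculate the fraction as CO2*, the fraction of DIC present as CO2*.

α₀ = 1 / (1 + K1/[H⁺] + K1K2/[H⁺]²) = 1 / (1 + 10^+1.36 + 10^-0.82)
   = 1 / (1 + 22.909 + 0.15136) = 1/24.060 = 0.04156

α₀ = 0.0416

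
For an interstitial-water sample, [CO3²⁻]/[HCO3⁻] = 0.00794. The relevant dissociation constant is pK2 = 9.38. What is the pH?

From K2 = [H⁺][CO3²⁻]/[HCO3⁻]:  pH = pK2 + log₁₀([CO3²⁻]/[HCO3⁻])
log₁₀(0.00794) = -2.100
pH = 9.38 + (-2.100) = 7.28

pH = 7.28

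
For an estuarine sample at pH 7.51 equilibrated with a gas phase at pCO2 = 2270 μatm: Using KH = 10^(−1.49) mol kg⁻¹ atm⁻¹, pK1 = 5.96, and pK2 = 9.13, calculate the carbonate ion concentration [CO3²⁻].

[CO3²⁻] = 0.0625 mmol/kg

[CO2*] = KH · pCO2 = 10^(−1.49) × 2270×10^-6 = 7.346×10^-5 mol/kg
α₀ = 1/(1 + K1/[H⁺] + K1K2/[H⁺]²) = 1/(1 + 10^+1.55 + 10^-0.07) = 0.02679
DIC = [CO2*]/α₀ = 7.346×10^-5 / 0.02679 = 2.742 mmol/kg
[CO3²⁻] = α₂·DIC; α₂ = 0.02280, so [CO3²⁻] = 0.02280 × 2.742 = 0.0625 mmol/kg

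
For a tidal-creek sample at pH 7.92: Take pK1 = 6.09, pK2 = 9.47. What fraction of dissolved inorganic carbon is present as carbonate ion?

α₂ = 0.0270

α₂ = 1 / (1 + [H⁺]/K2 + [H⁺]²/(K1K2)) = 1 / (1 + 10^+1.55 + 10^-0.28)
   = 1 / (1 + 35.481 + 0.52481) = 1/37.006 = 0.02702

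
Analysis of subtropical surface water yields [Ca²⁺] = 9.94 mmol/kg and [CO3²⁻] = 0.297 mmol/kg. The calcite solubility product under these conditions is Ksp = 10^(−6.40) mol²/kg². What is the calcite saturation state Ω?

Ω = 7.42

Ksp = 10^(−6.40) = 3.981×10^-7
Ω = [Ca²⁺][CO3²⁻]/Ksp = (9.94×10^-3)(0.297×10^-3) / 3.981×10^-7 = 7.42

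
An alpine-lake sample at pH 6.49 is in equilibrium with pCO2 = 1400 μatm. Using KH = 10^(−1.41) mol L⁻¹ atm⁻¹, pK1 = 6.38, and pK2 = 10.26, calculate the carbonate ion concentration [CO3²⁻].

[CO3²⁻] = 0.0119 μmol/L

[CO2*] = KH · pCO2 = 10^(−1.41) × 1400×10^-6 = 5.447×10^-5 mol/L
α₀ = 1/(1 + K1/[H⁺] + K1K2/[H⁺]²) = 1/(1 + 10^+0.11 + 10^-3.66) = 0.4370
DIC = [CO2*]/α₀ = 5.447×10^-5 / 0.4370 = 0.1246 mmol/L
[CO3²⁻] = α₂·DIC; α₂ = 9.560×10^-5, so [CO3²⁻] = 9.560×10^-5 × 0.1246 = 1.19×10^-5 mmol/L = 0.0119 μmol/L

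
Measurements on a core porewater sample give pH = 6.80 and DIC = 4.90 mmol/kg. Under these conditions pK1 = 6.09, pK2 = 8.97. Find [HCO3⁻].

α₁ = 1 / (1 + [H⁺]/K1 + K2/[H⁺]) = 1 / (1 + 10^-0.71 + 10^-2.17)
   = 1 / (1 + 0.19498 + 0.0067608) = 1/1.2017 = 0.8321
[HCO3⁻] = α₁ × DIC = 0.8321 × 4.90 = 4.08 mmol/kg

[HCO3⁻] = 4.08 mmol/kg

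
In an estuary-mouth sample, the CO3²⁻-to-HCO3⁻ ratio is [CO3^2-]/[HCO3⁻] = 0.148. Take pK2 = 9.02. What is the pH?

From K2 = [H⁺][CO3^2-]/[HCO3⁻]:  pH = pK2 + log₁₀([CO3^2-]/[HCO3⁻])
log₁₀(0.148) = -0.830
pH = 9.02 + (-0.830) = 8.19

pH = 8.19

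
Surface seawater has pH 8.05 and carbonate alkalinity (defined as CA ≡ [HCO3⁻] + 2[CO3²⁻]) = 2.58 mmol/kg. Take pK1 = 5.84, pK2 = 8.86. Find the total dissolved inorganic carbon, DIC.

CA = [HCO3⁻] + 2[CO3²⁻] = (α₁ + 2α₂)·DIC
At pH 8.05: [H⁺]/K1 = 10^-2.21 = 0.0061660, K2/[H⁺] = 10^-0.81 = 0.15488
α₁ = 1/(1 + 0.0061660 + 0.15488) = 1/1.1610 = 0.8613; α₂ = α₁·K2/[H⁺] = 0.1334
α₁ + 2α₂ = 1.1281
DIC = CA / (α₁ + 2α₂) = 2.58 / 1.1281 = 2.29 mmol/kg

DIC = 2.29 mmol/kg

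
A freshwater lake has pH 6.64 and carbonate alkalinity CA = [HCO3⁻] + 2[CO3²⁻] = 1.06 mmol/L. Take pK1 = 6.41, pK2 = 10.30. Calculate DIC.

DIC = 1.68 mmol/L

CA = [HCO3⁻] + 2[CO3²⁻] = (α₁ + 2α₂)·DIC
At pH 6.64: [H⁺]/K1 = 10^-0.23 = 0.58884, K2/[H⁺] = 10^-3.66 = 0.00021878
α₁ = 1/(1 + 0.58884 + 0.00021878) = 1/1.5891 = 0.6293; α₂ = α₁·K2/[H⁺] = 0.0001377
α₁ + 2α₂ = 0.6296
DIC = CA / (α₁ + 2α₂) = 1.06 / 0.6296 = 1.68 mmol/L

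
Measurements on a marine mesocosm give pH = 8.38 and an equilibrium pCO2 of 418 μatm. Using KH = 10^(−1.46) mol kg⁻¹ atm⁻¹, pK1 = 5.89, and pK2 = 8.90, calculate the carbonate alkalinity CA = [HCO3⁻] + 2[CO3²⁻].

[CO2*] = KH · pCO2 = 10^(−1.46) × 418×10^-6 = 1.449×10^-5 mol/kg
α₀ = 1/(1 + K1/[H⁺] + K1K2/[H⁺]²) = 1/(1 + 10^+2.49 + 10^+1.97) = 0.002479
DIC = [CO2*]/α₀ = 1.449×10^-5 / 0.002479 = 5.846 mmol/kg
CA = (α₁ + 2α₂)·DIC = (0.7661 + 2×0.2314) × 5.846 = 7.18 mmol/kg

CA = 7.18 mmol/kg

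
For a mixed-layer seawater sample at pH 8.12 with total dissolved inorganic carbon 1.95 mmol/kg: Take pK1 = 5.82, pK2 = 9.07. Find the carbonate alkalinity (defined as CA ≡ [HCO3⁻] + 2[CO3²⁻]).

CA = 2.14 mmol/kg

CA = [HCO3⁻] + 2[CO3²⁻] = (α₁ + 2α₂)·DIC
At pH 8.12: [H⁺]/K1 = 10^-2.30 = 0.0050119, K2/[H⁺] = 10^-0.95 = 0.11220
α₁ = 1/(1 + 0.0050119 + 0.11220) = 1/1.1172 = 0.8951; α₂ = α₁·K2/[H⁺] = 0.1004
α₁ + 2α₂ = 1.0959
CA = 1.0959 × 1.95 = 2.14 mmol/kg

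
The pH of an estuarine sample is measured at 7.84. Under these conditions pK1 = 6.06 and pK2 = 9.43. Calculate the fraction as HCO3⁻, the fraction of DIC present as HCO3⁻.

α₁ = 0.959

α₁ = 1 / (1 + [H⁺]/K1 + K2/[H⁺]) = 1 / (1 + 10^-1.78 + 10^-1.59)
   = 1 / (1 + 0.016596 + 0.025704) = 1/1.0423 = 0.9594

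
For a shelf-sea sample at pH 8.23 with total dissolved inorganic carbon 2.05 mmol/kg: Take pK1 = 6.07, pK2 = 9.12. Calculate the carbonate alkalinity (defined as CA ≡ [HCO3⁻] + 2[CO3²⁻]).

CA = 2.27 mmol/kg

CA = [HCO3⁻] + 2[CO3²⁻] = (α₁ + 2α₂)·DIC
At pH 8.23: [H⁺]/K1 = 10^-2.16 = 0.0069183, K2/[H⁺] = 10^-0.89 = 0.12882
α₁ = 1/(1 + 0.0069183 + 0.12882) = 1/1.1357 = 0.8805; α₂ = α₁·K2/[H⁺] = 0.1134
α₁ + 2α₂ = 1.1073
CA = 1.1073 × 2.05 = 2.27 mmol/kg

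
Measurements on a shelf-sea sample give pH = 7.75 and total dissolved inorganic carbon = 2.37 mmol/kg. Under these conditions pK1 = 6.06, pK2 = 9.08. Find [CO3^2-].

α₂ = 1 / (1 + [H⁺]/K2 + [H⁺]²/(K1K2)) = 1 / (1 + 10^+1.33 + 10^-0.36)
   = 1 / (1 + 21.380 + 0.43652) = 1/22.816 = 0.04383
[CO3²⁻] = α₂ × DIC = 0.04383 × 2.37 = 0.104 mmol/kg

[CO3²⁻] = 0.104 mmol/kg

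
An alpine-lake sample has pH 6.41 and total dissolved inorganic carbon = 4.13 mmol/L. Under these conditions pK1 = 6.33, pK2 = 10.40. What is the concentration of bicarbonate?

[HCO3⁻] = 2.25 mmol/L

α₁ = 1 / (1 + [H⁺]/K1 + K2/[H⁺]) = 1 / (1 + 10^-0.08 + 10^-3.99)
   = 1 / (1 + 0.83176 + 0.00010233) = 1/1.8319 = 0.5459
[HCO3⁻] = α₁ × DIC = 0.5459 × 4.13 = 2.25 mmol/L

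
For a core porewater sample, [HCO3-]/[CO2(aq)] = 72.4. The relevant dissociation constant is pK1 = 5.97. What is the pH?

pH = 7.83

From K1 = [H⁺][HCO3-]/[CO2(aq)]:  pH = pK1 + log₁₀([HCO3-]/[CO2(aq)])
log₁₀(72.4) = +1.860
pH = 5.97 + (+1.860) = 7.83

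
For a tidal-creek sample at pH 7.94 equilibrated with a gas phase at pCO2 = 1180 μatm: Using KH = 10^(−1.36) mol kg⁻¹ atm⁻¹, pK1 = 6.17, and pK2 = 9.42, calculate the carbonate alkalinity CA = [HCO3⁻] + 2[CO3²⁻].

CA = 3.23 mmol/kg

[CO2*] = KH · pCO2 = 10^(−1.36) × 1180×10^-6 = 5.151×10^-5 mol/kg
α₀ = 1/(1 + K1/[H⁺] + K1K2/[H⁺]²) = 1/(1 + 10^+1.77 + 10^+0.29) = 0.01617
DIC = [CO2*]/α₀ = 5.151×10^-5 / 0.01617 = 3.185 mmol/kg
CA = (α₁ + 2α₂)·DIC = (0.9523 + 2×0.03153) × 3.185 = 3.23 mmol/kg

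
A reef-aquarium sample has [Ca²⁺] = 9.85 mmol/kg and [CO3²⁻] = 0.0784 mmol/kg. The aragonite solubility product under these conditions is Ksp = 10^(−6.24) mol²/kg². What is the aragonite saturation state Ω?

Ω = 1.34

Ksp = 10^(−6.24) = 5.754×10^-7
Ω = [Ca²⁺][CO3²⁻]/Ksp = (9.85×10^-3)(0.0784×10^-3) / 5.754×10^-7 = 1.34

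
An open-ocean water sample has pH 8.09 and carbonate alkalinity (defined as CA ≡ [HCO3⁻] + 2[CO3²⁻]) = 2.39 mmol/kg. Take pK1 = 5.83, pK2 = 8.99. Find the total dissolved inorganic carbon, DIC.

CA = [HCO3⁻] + 2[CO3²⁻] = (α₁ + 2α₂)·DIC
At pH 8.09: [H⁺]/K1 = 10^-2.26 = 0.0054954, K2/[H⁺] = 10^-0.90 = 0.12589
α₁ = 1/(1 + 0.0054954 + 0.12589) = 1/1.1314 = 0.8839; α₂ = α₁·K2/[H⁺] = 0.1113
α₁ + 2α₂ = 1.1064
DIC = CA / (α₁ + 2α₂) = 2.39 / 1.1064 = 2.16 mmol/kg

DIC = 2.16 mmol/kg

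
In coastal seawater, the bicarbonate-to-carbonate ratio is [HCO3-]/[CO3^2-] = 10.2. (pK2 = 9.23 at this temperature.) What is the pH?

pH = 8.22

From K2 = [H⁺][CO3^2-]/[HCO3-]:  pH = pK2 − log₁₀([HCO3-]/[CO3^2-])
log₁₀(10.2) = +1.009
pH = 9.23 − (+1.009) = 8.22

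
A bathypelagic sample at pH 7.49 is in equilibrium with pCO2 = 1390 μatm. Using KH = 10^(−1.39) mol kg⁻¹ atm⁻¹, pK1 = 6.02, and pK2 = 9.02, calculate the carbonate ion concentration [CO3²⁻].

[CO2*] = KH · pCO2 = 10^(−1.39) × 1390×10^-6 = 5.663×10^-5 mol/kg
α₀ = 1/(1 + K1/[H⁺] + K1K2/[H⁺]²) = 1/(1 + 10^+1.47 + 10^-0.06) = 0.03186
DIC = [CO2*]/α₀ = 5.663×10^-5 / 0.03186 = 1.777 mmol/kg
[CO3²⁻] = α₂·DIC; α₂ = 0.02775, so [CO3²⁻] = 0.02775 × 1.777 = 0.0493 mmol/kg

[CO3²⁻] = 0.0493 mmol/kg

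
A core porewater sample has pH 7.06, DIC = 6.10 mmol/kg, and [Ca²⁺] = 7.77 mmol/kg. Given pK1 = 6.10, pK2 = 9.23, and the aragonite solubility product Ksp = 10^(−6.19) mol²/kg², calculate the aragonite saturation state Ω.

α₂ = 1 / (1 + [H⁺]/K2 + [H⁺]²/(K1K2)) = 1 / (1 + 10^+2.17 + 10^+1.21)
   = 1 / (1 + 147.91 + 16.218) = 1/165.13 = 0.006056
[CO3²⁻] = α₂ × DIC = 0.006056 × 6.10 = 0.03694 mmol/kg
Ksp = 10^(−6.19) = 6.457×10^-7
Ω = [Ca²⁺][CO3²⁻]/Ksp = (7.77×10^-3)(3.694×10^-5) / 6.457×10^-7 = 0.445

Ω = 0.445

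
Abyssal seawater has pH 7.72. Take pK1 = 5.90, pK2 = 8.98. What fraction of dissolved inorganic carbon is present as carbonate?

α₂ = 1 / (1 + [H⁺]/K2 + [H⁺]²/(K1K2)) = 1 / (1 + 10^+1.26 + 10^-0.56)
   = 1 / (1 + 18.197 + 0.27542) = 1/19.472 = 0.05135

α₂ = 0.0514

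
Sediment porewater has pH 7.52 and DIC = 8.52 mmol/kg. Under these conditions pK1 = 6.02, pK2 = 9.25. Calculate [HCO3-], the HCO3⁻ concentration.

α₁ = 1 / (1 + [H⁺]/K1 + K2/[H⁺]) = 1 / (1 + 10^-1.50 + 10^-1.73)
   = 1 / (1 + 0.031623 + 0.018621) = 1/1.0502 = 0.9522
[HCO3⁻] = α₁ × DIC = 0.9522 × 8.52 = 8.11 mmol/kg

[HCO3⁻] = 8.11 mmol/kg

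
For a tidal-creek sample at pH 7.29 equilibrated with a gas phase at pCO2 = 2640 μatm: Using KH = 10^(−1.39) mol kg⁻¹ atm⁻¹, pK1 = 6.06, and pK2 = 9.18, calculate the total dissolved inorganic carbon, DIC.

[CO2*] = KH · pCO2 = 10^(−1.39) × 2640×10^-6 = 1.075×10^-4 mol/kg
α₀ = 1/(1 + K1/[H⁺] + K1K2/[H⁺]²) = 1/(1 + 10^+1.23 + 10^-0.66) = 0.05494
DIC = [CO2*]/α₀ = 1.075×10^-4 / 0.05494 = 1.96 mmol/kg

DIC = 1.96 mmol/kg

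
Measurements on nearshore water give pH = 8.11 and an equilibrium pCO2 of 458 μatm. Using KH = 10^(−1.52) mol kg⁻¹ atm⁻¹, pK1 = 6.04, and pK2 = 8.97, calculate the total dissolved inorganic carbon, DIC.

DIC = 1.86 mmol/kg

[CO2*] = KH · pCO2 = 10^(−1.52) × 458×10^-6 = 1.383×10^-5 mol/kg
α₀ = 1/(1 + K1/[H⁺] + K1K2/[H⁺]²) = 1/(1 + 10^+2.07 + 10^+1.21) = 0.007423
DIC = [CO2*]/α₀ = 1.383×10^-5 / 0.007423 = 1.86 mmol/kg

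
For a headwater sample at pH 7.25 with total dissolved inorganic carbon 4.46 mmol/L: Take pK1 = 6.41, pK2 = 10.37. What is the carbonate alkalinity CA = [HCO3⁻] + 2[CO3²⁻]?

CA = 3.90 mmol/L

CA = [HCO3⁻] + 2[CO3²⁻] = (α₁ + 2α₂)·DIC
At pH 7.25: [H⁺]/K1 = 10^-0.84 = 0.14454, K2/[H⁺] = 10^-3.12 = 0.00075858
α₁ = 1/(1 + 0.14454 + 0.00075858) = 1/1.1453 = 0.8731; α₂ = α₁·K2/[H⁺] = 0.0006623
α₁ + 2α₂ = 0.8745
CA = 0.8745 × 4.46 = 3.90 mmol/L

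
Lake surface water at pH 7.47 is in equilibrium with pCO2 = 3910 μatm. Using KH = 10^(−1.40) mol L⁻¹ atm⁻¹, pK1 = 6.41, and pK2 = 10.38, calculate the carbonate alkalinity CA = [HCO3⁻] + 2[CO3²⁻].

[CO2*] = KH · pCO2 = 10^(−1.40) × 3910×10^-6 = 1.557×10^-4 mol/L
α₀ = 1/(1 + K1/[H⁺] + K1K2/[H⁺]²) = 1/(1 + 10^+1.06 + 10^-1.85) = 0.08003
DIC = [CO2*]/α₀ = 1.557×10^-4 / 0.08003 = 1.945 mmol/L
CA = (α₁ + 2α₂)·DIC = (0.9188 + 2×0.001130) × 1.945 = 1.79 mmol/L

CA = 1.79 mmol/L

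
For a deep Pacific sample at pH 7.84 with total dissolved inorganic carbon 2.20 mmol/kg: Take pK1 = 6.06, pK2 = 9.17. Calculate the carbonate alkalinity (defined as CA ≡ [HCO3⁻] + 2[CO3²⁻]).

CA = 2.26 mmol/kg

CA = [HCO3⁻] + 2[CO3²⁻] = (α₁ + 2α₂)·DIC
At pH 7.84: [H⁺]/K1 = 10^-1.78 = 0.016596, K2/[H⁺] = 10^-1.33 = 0.046774
α₁ = 1/(1 + 0.016596 + 0.046774) = 1/1.0634 = 0.9404; α₂ = α₁·K2/[H⁺] = 0.04399
α₁ + 2α₂ = 1.0284
CA = 1.0284 × 2.20 = 2.26 mmol/kg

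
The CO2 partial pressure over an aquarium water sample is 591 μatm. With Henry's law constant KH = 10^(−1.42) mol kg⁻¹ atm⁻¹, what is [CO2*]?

[CO2*] = 22.5 μmol/kg

KH = 10^(−1.42) = 3.802×10^-2 mol kg⁻¹ atm⁻¹
[CO2*] = KH · pCO2 = 3.802×10^-2 × 591×10^-6 atm = 2.25×10^-5 mol/kg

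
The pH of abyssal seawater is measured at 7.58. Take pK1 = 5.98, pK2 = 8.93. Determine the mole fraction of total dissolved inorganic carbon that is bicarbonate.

α₁ = 0.935

α₁ = 1 / (1 + [H⁺]/K1 + K2/[H⁺]) = 1 / (1 + 10^-1.60 + 10^-1.35)
   = 1 / (1 + 0.025119 + 0.044668) = 1/1.0698 = 0.9348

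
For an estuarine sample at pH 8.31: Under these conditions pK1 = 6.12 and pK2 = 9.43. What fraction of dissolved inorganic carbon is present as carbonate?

α₂ = 0.0701

α₂ = 1 / (1 + [H⁺]/K2 + [H⁺]²/(K1K2)) = 1 / (1 + 10^+1.12 + 10^-1.07)
   = 1 / (1 + 13.183 + 0.085114) = 1/14.268 = 0.07009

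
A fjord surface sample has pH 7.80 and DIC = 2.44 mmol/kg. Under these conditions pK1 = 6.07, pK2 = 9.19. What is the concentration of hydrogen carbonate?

α₁ = 1 / (1 + [H⁺]/K1 + K2/[H⁺]) = 1 / (1 + 10^-1.73 + 10^-1.39)
   = 1 / (1 + 0.018621 + 0.040738) = 1/1.0594 = 0.9440
[HCO3⁻] = α₁ × DIC = 0.9440 × 2.44 = 2.30 mmol/kg

[HCO3⁻] = 2.30 mmol/kg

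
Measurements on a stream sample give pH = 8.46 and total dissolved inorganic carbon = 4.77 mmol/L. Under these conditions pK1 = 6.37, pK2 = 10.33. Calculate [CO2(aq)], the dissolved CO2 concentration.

[CO2*] = 0.0380 mmol/L

α₀ = 1 / (1 + K1/[H⁺] + K1K2/[H⁺]²) = 1 / (1 + 10^+2.09 + 10^+0.22)
   = 1 / (1 + 123.03 + 1.6596) = 1/125.69 = 0.007956
[CO2*] = α₀ × DIC = 0.007956 × 4.77 = 0.0380 mmol/L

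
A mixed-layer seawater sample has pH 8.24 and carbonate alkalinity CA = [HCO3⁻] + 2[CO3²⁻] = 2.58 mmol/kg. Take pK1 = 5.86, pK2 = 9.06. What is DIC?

DIC = 2.29 mmol/kg

CA = [HCO3⁻] + 2[CO3²⁻] = (α₁ + 2α₂)·DIC
At pH 8.24: [H⁺]/K1 = 10^-2.38 = 0.0041687, K2/[H⁺] = 10^-0.82 = 0.15136
α₁ = 1/(1 + 0.0041687 + 0.15136) = 1/1.1555 = 0.8654; α₂ = α₁·K2/[H⁺] = 0.1310
α₁ + 2α₂ = 1.1274
DIC = CA / (α₁ + 2α₂) = 2.58 / 1.1274 = 2.29 mmol/kg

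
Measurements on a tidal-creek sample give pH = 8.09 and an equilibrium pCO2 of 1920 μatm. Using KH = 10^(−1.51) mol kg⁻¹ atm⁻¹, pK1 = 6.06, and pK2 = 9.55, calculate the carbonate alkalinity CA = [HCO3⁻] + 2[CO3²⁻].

CA = 6.80 mmol/kg

[CO2*] = KH · pCO2 = 10^(−1.51) × 1920×10^-6 = 5.933×10^-5 mol/kg
α₀ = 1/(1 + K1/[H⁺] + K1K2/[H⁺]²) = 1/(1 + 10^+2.03 + 10^+0.57) = 0.008939
DIC = [CO2*]/α₀ = 5.933×10^-5 / 0.008939 = 6.637 mmol/kg
CA = (α₁ + 2α₂)·DIC = (0.9578 + 2×0.03321) × 6.637 = 6.80 mmol/kg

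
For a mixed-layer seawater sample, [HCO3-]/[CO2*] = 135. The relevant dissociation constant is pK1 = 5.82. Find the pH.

From K1 = [H⁺][HCO3-]/[CO2*]:  pH = pK1 + log₁₀([HCO3-]/[CO2*])
log₁₀(135) = +2.130
pH = 5.82 + (+2.130) = 7.95

pH = 7.95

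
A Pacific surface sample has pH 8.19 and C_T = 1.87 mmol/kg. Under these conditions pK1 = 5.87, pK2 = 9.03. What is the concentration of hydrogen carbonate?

α₁ = 1 / (1 + [H⁺]/K1 + K2/[H⁺]) = 1 / (1 + 10^-2.32 + 10^-0.84)
   = 1 / (1 + 0.0047863 + 0.14454) = 1/1.1493 = 0.8701
[HCO3⁻] = α₁ × DIC = 0.8701 × 1.87 = 1.63 mmol/kg

[HCO3⁻] = 1.63 mmol/kg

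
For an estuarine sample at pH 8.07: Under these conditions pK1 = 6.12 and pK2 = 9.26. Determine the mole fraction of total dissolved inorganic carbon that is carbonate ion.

α₂ = 1 / (1 + [H⁺]/K2 + [H⁺]²/(K1K2)) = 1 / (1 + 10^+1.19 + 10^-0.76)
   = 1 / (1 + 15.488 + 0.17378) = 1/16.662 = 0.06002

α₂ = 0.0600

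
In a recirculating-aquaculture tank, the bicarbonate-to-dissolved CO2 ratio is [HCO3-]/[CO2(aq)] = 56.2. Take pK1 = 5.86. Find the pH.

From K1 = [H⁺][HCO3-]/[CO2(aq)]:  pH = pK1 + log₁₀([HCO3-]/[CO2(aq)])
log₁₀(56.2) = +1.750
pH = 5.86 + (+1.750) = 7.61

pH = 7.61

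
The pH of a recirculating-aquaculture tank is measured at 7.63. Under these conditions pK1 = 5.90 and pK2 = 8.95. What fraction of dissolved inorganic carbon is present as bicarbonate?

α₁ = 0.938

α₁ = 1 / (1 + [H⁺]/K1 + K2/[H⁺]) = 1 / (1 + 10^-1.73 + 10^-1.32)
   = 1 / (1 + 0.018621 + 0.047863) = 1/1.0665 = 0.9377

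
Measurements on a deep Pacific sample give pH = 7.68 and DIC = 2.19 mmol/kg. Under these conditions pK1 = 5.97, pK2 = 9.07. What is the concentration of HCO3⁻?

α₁ = 1 / (1 + [H⁺]/K1 + K2/[H⁺]) = 1 / (1 + 10^-1.71 + 10^-1.39)
   = 1 / (1 + 0.019498 + 0.040738) = 1/1.0602 = 0.9432
[HCO3⁻] = α₁ × DIC = 0.9432 × 2.19 = 2.07 mmol/kg

[HCO3⁻] = 2.07 mmol/kg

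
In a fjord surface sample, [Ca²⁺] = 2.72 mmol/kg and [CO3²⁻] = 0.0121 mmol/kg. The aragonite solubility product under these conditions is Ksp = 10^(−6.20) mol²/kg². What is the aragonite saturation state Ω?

Ω = 0.0522

Ksp = 10^(−6.20) = 6.310×10^-7
Ω = [Ca²⁺][CO3²⁻]/Ksp = (2.72×10^-3)(0.0121×10^-3) / 6.310×10^-7 = 0.0522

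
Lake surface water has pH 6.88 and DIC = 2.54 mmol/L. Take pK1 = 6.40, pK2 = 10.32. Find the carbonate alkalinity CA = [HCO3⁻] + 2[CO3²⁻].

CA = 1.91 mmol/L

CA = [HCO3⁻] + 2[CO3²⁻] = (α₁ + 2α₂)·DIC
At pH 6.88: [H⁺]/K1 = 10^-0.48 = 0.33113, K2/[H⁺] = 10^-3.44 = 0.00036308
α₁ = 1/(1 + 0.33113 + 0.00036308) = 1/1.3315 = 0.7510; α₂ = α₁·K2/[H⁺] = 0.0002727
α₁ + 2α₂ = 0.7516
CA = 0.7516 × 2.54 = 1.91 mmol/L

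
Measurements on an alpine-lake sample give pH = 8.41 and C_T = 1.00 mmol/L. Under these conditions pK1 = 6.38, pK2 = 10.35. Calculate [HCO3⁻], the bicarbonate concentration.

α₁ = 1 / (1 + [H⁺]/K1 + K2/[H⁺]) = 1 / (1 + 10^-2.03 + 10^-1.94)
   = 1 / (1 + 0.0093325 + 0.011482) = 1/1.0208 = 0.9796
[HCO3⁻] = α₁ × DIC = 0.9796 × 1.00 = 0.980 mmol/L

[HCO3⁻] = 0.980 mmol/L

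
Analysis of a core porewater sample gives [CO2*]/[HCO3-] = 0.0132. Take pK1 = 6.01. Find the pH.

From K1 = [H⁺][HCO3-]/[CO2*]:  pH = pK1 − log₁₀([CO2*]/[HCO3-])
log₁₀(0.0132) = -1.879
pH = 6.01 − (-1.879) = 7.89

pH = 7.89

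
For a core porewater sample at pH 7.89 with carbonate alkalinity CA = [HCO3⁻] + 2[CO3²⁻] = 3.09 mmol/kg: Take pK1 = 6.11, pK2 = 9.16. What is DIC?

CA = [HCO3⁻] + 2[CO3²⁻] = (α₁ + 2α₂)·DIC
At pH 7.89: [H⁺]/K1 = 10^-1.78 = 0.016596, K2/[H⁺] = 10^-1.27 = 0.053703
α₁ = 1/(1 + 0.016596 + 0.053703) = 1/1.0703 = 0.9343; α₂ = α₁·K2/[H⁺] = 0.05018
α₁ + 2α₂ = 1.0347
DIC = CA / (α₁ + 2α₂) = 3.09 / 1.0347 = 2.99 mmol/kg

DIC = 2.99 mmol/kg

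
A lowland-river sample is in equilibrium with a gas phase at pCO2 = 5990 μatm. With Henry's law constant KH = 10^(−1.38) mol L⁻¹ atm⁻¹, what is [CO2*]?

KH = 10^(−1.38) = 4.169×10^-2 mol L⁻¹ atm⁻¹
[CO2*] = KH · pCO2 = 4.169×10^-2 × 5990×10^-6 atm = 2.50×10^-4 mol/L

[CO2*] = 250 μmol/L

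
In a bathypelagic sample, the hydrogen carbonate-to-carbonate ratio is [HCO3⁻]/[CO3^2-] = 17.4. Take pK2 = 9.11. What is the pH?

From K2 = [H⁺][CO3^2-]/[HCO3⁻]:  pH = pK2 − log₁₀([HCO3⁻]/[CO3^2-])
log₁₀(17.4) = +1.241
pH = 9.11 − (+1.241) = 7.87

pH = 7.87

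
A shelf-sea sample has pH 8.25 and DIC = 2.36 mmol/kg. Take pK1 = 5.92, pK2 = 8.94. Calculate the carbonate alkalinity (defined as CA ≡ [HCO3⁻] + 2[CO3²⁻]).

CA = [HCO3⁻] + 2[CO3²⁻] = (α₁ + 2α₂)·DIC
At pH 8.25: [H⁺]/K1 = 10^-2.33 = 0.0046774, K2/[H⁺] = 10^-0.69 = 0.20417
α₁ = 1/(1 + 0.0046774 + 0.20417) = 1/1.2089 = 0.8272; α₂ = α₁·K2/[H⁺] = 0.1689
α₁ + 2α₂ = 1.1650
CA = 1.1650 × 2.36 = 2.75 mmol/kg

CA = 2.75 mmol/kg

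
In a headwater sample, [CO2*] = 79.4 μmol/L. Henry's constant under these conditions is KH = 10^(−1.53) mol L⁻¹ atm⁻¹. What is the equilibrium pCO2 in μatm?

pCO2 = 2690 μatm

KH = 10^(−1.53) = 2.951×10^-2 mol L⁻¹ atm⁻¹
pCO2 = [CO2*]/KH = 79.4×10^-6 / 2.951×10^-2 = 2.69×10^-3 atm = 2690 μatm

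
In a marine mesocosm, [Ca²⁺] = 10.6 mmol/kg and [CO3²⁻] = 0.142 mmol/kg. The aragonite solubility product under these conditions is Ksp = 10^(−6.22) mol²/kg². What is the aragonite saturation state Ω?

Ksp = 10^(−6.22) = 6.026×10^-7
Ω = [Ca²⁺][CO3²⁻]/Ksp = (10.6×10^-3)(0.142×10^-3) / 6.026×10^-7 = 2.50

Ω = 2.50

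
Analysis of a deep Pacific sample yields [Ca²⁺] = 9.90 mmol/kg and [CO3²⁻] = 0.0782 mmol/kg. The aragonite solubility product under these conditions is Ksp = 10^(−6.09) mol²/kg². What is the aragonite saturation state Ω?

Ω = 0.952

Ksp = 10^(−6.09) = 8.128×10^-7
Ω = [Ca²⁺][CO3²⁻]/Ksp = (9.90×10^-3)(0.0782×10^-3) / 8.128×10^-7 = 0.952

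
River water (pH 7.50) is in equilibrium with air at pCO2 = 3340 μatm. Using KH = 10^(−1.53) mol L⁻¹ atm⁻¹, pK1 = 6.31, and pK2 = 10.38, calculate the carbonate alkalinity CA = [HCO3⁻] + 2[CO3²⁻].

CA = 1.53 mmol/L

[CO2*] = KH · pCO2 = 10^(−1.53) × 3340×10^-6 = 9.857×10^-5 mol/L
α₀ = 1/(1 + K1/[H⁺] + K1K2/[H⁺]²) = 1/(1 + 10^+1.19 + 10^-1.69) = 0.06057
DIC = [CO2*]/α₀ = 9.857×10^-5 / 0.06057 = 1.627 mmol/L
CA = (α₁ + 2α₂)·DIC = (0.9382 + 2×0.001237) × 1.627 = 1.53 mmol/L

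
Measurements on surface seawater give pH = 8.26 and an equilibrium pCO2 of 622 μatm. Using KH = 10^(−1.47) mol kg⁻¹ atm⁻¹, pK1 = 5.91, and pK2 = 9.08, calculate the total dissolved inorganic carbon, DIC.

DIC = 5.45 mmol/kg

[CO2*] = KH · pCO2 = 10^(−1.47) × 622×10^-6 = 2.108×10^-5 mol/kg
α₀ = 1/(1 + K1/[H⁺] + K1K2/[H⁺]²) = 1/(1 + 10^+2.35 + 10^+1.53) = 0.003865
DIC = [CO2*]/α₀ = 2.108×10^-5 / 0.003865 = 5.45 mmol/kg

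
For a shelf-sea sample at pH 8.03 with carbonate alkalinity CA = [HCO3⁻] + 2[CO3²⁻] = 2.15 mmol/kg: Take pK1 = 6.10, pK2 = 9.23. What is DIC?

DIC = 2.05 mmol/kg

CA = [HCO3⁻] + 2[CO3²⁻] = (α₁ + 2α₂)·DIC
At pH 8.03: [H⁺]/K1 = 10^-1.93 = 0.011749, K2/[H⁺] = 10^-1.20 = 0.063096
α₁ = 1/(1 + 0.011749 + 0.063096) = 1/1.0748 = 0.9304; α₂ = α₁·K2/[H⁺] = 0.05870
α₁ + 2α₂ = 1.0478
DIC = CA / (α₁ + 2α₂) = 2.15 / 1.0478 = 2.05 mmol/kg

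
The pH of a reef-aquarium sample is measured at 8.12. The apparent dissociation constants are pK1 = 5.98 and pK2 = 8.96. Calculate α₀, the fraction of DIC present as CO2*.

α₀ = 1 / (1 + K1/[H⁺] + K1K2/[H⁺]²) = 1 / (1 + 10^+2.14 + 10^+1.30)
   = 1 / (1 + 138.04 + 19.953) = 1/158.99 = 0.006290

α₀ = 0.00629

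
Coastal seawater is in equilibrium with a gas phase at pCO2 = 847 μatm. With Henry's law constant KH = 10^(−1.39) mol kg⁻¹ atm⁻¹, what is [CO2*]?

KH = 10^(−1.39) = 4.074×10^-2 mol kg⁻¹ atm⁻¹
[CO2*] = KH · pCO2 = 4.074×10^-2 × 847×10^-6 atm = 3.45×10^-5 mol/kg

[CO2*] = 34.5 μmol/kg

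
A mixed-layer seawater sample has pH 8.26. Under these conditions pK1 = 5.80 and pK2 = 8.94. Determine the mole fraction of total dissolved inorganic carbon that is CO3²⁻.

α₂ = 0.172

α₂ = 1 / (1 + [H⁺]/K2 + [H⁺]²/(K1K2)) = 1 / (1 + 10^+0.68 + 10^-1.78)
   = 1 / (1 + 4.7863 + 0.016596) = 1/5.8029 = 0.1723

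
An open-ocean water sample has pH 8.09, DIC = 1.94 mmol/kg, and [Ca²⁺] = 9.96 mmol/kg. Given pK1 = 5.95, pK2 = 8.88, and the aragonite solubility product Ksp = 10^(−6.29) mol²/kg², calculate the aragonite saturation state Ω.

α₂ = 1 / (1 + [H⁺]/K2 + [H⁺]²/(K1K2)) = 1 / (1 + 10^+0.79 + 10^-1.35)
   = 1 / (1 + 6.1660 + 0.044668) = 1/7.2106 = 0.1387
[CO3²⁻] = α₂ × DIC = 0.1387 × 1.94 = 0.2690 mmol/kg
Ksp = 10^(−6.29) = 5.129×10^-7
Ω = [Ca²⁺][CO3²⁻]/Ksp = (9.96×10^-3)(2.690×10^-4) / 5.129×10^-7 = 5.23

Ω = 5.23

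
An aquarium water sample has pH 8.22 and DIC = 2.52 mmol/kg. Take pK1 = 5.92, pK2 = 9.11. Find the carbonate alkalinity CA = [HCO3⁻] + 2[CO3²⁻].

CA = [HCO3⁻] + 2[CO3²⁻] = (α₁ + 2α₂)·DIC
At pH 8.22: [H⁺]/K1 = 10^-2.30 = 0.0050119, K2/[H⁺] = 10^-0.89 = 0.12882
α₁ = 1/(1 + 0.0050119 + 0.12882) = 1/1.1338 = 0.8820; α₂ = α₁·K2/[H⁺] = 0.1136
α₁ + 2α₂ = 1.1092
CA = 1.1092 × 2.52 = 2.80 mmol/kg

CA = 2.80 mmol/kg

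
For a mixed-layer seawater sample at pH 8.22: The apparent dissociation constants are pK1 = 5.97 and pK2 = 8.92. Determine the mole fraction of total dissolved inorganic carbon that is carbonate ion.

α₂ = 1 / (1 + [H⁺]/K2 + [H⁺]²/(K1K2)) = 1 / (1 + 10^+0.70 + 10^-1.55)
   = 1 / (1 + 5.0119 + 0.028184) = 1/6.0401 = 0.1656

α₂ = 0.166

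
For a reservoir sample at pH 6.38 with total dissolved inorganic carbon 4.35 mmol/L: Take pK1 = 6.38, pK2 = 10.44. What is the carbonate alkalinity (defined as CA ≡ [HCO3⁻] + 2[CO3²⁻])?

CA = 2.18 mmol/L

CA = [HCO3⁻] + 2[CO3²⁻] = (α₁ + 2α₂)·DIC
At pH 6.38: [H⁺]/K1 = 10^0.00 = 1.0000, K2/[H⁺] = 10^-4.06 = 8.7096×10^-5
α₁ = 1/(1 + 1.0000 + 8.7096×10^-5) = 1/2.0001 = 0.5000; α₂ = α₁·K2/[H⁺] = 4.355×10^-5
α₁ + 2α₂ = 0.5001
CA = 0.5001 × 4.35 = 2.18 mmol/L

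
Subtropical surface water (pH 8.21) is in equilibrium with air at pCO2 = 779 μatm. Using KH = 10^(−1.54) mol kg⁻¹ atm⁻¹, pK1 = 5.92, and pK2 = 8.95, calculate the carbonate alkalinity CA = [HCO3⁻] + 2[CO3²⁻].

CA = 5.97 mmol/kg

[CO2*] = KH · pCO2 = 10^(−1.54) × 779×10^-6 = 2.247×10^-5 mol/kg
α₀ = 1/(1 + K1/[H⁺] + K1K2/[H⁺]²) = 1/(1 + 10^+2.29 + 10^+1.55) = 0.004320
DIC = [CO2*]/α₀ = 2.247×10^-5 / 0.004320 = 5.200 mmol/kg
CA = (α₁ + 2α₂)·DIC = (0.8424 + 2×0.1533) × 5.200 = 5.97 mmol/kg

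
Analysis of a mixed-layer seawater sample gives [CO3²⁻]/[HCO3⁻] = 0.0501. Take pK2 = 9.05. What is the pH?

pH = 7.75

From K2 = [H⁺][CO3²⁻]/[HCO3⁻]:  pH = pK2 + log₁₀([CO3²⁻]/[HCO3⁻])
log₁₀(0.0501) = -1.300
pH = 9.05 + (-1.300) = 7.75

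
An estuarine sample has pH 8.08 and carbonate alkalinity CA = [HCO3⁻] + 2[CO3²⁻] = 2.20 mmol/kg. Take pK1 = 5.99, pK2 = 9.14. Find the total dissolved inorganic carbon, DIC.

DIC = 2.05 mmol/kg

CA = [HCO3⁻] + 2[CO3²⁻] = (α₁ + 2α₂)·DIC
At pH 8.08: [H⁺]/K1 = 10^-2.09 = 0.0081283, K2/[H⁺] = 10^-1.06 = 0.087096
α₁ = 1/(1 + 0.0081283 + 0.087096) = 1/1.0952 = 0.9131; α₂ = α₁·K2/[H⁺] = 0.07952
α₁ + 2α₂ = 1.0721
DIC = CA / (α₁ + 2α₂) = 2.20 / 1.0721 = 2.05 mmol/kg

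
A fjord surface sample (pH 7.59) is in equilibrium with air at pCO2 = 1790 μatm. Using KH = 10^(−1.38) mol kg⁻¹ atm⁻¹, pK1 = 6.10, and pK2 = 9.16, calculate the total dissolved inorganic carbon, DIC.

[CO2*] = KH · pCO2 = 10^(−1.38) × 1790×10^-6 = 7.462×10^-5 mol/kg
α₀ = 1/(1 + K1/[H⁺] + K1K2/[H⁺]²) = 1/(1 + 10^+1.49 + 10^-0.08) = 0.03055
DIC = [CO2*]/α₀ = 7.462×10^-5 / 0.03055 = 2.44 mmol/kg

DIC = 2.44 mmol/kg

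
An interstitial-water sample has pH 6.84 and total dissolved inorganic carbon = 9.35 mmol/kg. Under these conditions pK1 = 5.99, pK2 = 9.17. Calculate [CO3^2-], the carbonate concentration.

α₂ = 1 / (1 + [H⁺]/K2 + [H⁺]²/(K1K2)) = 1 / (1 + 10^+2.33 + 10^+1.48)
   = 1 / (1 + 213.80 + 30.200) = 1/245.00 = 0.004082
[CO3²⁻] = α₂ × DIC = 0.004082 × 9.35 = 0.0382 mmol/kg

[CO3²⁻] = 0.0382 mmol/kg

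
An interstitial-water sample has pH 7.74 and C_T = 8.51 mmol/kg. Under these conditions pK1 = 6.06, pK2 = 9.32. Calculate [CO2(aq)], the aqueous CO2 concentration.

α₀ = 1 / (1 + K1/[H⁺] + K1K2/[H⁺]²) = 1 / (1 + 10^+1.68 + 10^+0.10)
   = 1 / (1 + 47.863 + 1.2589) = 1/50.122 = 0.01995
[CO2*] = α₀ × DIC = 0.01995 × 8.51 = 0.170 mmol/kg

[CO2*] = 0.170 mmol/kg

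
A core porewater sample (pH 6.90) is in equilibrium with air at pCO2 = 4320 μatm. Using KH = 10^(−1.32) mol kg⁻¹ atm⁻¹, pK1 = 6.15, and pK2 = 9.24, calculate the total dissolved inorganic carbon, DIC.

DIC = 1.37 mmol/kg

[CO2*] = KH · pCO2 = 10^(−1.32) × 4320×10^-6 = 2.068×10^-4 mol/kg
α₀ = 1/(1 + K1/[H⁺] + K1K2/[H⁺]²) = 1/(1 + 10^+0.75 + 10^-1.59) = 0.1504
DIC = [CO2*]/α₀ = 2.068×10^-4 / 0.1504 = 1.37 mmol/kg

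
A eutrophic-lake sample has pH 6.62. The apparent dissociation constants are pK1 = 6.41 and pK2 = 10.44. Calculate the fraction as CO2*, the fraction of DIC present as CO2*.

α₀ = 0.381

α₀ = 1 / (1 + K1/[H⁺] + K1K2/[H⁺]²) = 1 / (1 + 10^+0.21 + 10^-3.61)
   = 1 / (1 + 1.6218 + 0.00024547) = 1/2.6221 = 0.3814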